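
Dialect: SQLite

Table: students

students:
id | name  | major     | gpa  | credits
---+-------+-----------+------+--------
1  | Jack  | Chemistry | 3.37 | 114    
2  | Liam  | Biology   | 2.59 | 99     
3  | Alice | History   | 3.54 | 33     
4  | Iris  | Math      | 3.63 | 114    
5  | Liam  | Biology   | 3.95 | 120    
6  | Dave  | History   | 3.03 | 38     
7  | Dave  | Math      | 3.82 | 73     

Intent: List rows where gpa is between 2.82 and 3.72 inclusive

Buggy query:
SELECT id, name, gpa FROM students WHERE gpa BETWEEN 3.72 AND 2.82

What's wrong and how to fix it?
Bug: The bounds are reversed; BETWEEN a AND b requires a <= b to match anything

Fix: Write BETWEEN 2.82 AND 3.72

Corrected query:
SELECT id, name, gpa FROM students WHERE gpa BETWEEN 2.82 AND 3.72

Result:
id | name  | gpa 
---+-------+-----
1  | Jack  | 3.37
3  | Alice | 3.54
4  | Iris  | 3.63
6  | Dave  | 3.03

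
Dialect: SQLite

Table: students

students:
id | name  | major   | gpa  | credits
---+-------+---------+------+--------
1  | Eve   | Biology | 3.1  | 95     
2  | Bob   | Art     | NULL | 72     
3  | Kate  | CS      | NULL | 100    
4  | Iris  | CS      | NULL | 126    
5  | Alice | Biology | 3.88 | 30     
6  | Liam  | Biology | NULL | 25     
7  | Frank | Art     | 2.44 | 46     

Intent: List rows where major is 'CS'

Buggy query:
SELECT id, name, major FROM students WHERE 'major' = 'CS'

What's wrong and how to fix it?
Bug: Single quotes denote string literals in SQL; the column name is being compared as a constant string

Fix: Reference the column as major without single quotes

Corrected query:
SELECT id, name, major FROM students WHERE major = 'CS'

Result:
id | name | major
---+------+------
3  | Kate | CS   
4  | Iris | CS   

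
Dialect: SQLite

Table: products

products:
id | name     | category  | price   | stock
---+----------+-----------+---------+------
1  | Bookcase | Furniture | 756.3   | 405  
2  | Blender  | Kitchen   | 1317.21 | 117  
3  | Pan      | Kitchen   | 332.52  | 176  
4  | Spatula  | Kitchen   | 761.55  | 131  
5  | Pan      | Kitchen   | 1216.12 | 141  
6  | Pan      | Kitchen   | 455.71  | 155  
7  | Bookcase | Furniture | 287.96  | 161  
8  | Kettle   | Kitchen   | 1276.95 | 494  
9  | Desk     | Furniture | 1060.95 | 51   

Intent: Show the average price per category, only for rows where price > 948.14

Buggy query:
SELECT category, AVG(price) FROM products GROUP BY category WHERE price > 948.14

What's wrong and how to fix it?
Bug: WHERE cannot follow GROUP BY

Fix: Place WHERE between FROM and GROUP BY

Corrected query:
SELECT category, AVG(price) FROM products WHERE price > 948.14 GROUP BY category

Result:
category  | AVG(price) 
----------+------------
Furniture | 1060.95    
Kitchen   | 1270.093333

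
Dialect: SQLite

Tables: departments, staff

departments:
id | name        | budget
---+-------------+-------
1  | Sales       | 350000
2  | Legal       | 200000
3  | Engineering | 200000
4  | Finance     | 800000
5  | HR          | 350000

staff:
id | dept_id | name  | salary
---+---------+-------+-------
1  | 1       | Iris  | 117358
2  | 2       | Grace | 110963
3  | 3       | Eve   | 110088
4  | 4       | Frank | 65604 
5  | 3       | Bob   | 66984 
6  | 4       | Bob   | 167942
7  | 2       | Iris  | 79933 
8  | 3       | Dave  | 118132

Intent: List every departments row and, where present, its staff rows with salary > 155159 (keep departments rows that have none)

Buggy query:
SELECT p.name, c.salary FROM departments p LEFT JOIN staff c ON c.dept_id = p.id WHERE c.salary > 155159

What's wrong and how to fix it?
Bug: Filtering c.salary in WHERE discards the NULL rows produced by LEFT JOIN, turning it into an inner join

Fix: Move the right-table condition into the ON clause so unmatched parents are kept

Corrected query:
SELECT p.name, c.salary FROM departments p LEFT JOIN staff c ON c.dept_id = p.id AND c.salary > 155159

Result:
name        | salary
------------+-------
Sales       | NULL  
Legal       | NULL  
Engineering | NULL  
Finance     | 167942
HR          | NULL  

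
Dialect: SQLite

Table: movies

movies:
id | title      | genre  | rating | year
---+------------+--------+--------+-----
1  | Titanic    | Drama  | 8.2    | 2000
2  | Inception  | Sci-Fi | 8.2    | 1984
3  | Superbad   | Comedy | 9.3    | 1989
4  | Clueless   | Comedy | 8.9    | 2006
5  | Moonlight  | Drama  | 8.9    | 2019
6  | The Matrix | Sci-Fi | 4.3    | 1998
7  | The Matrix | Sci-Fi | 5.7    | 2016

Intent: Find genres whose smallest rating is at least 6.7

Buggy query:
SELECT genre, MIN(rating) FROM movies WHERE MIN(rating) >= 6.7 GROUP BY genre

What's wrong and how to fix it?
Bug: MIN() in WHERE is a misuse of aggregate

Fix: Use HAVING for the per-group MIN condition

Corrected query:
SELECT genre, MIN(rating) FROM movies GROUP BY genre HAVING MIN(rating) >= 6.7

Result:
genre  | MIN(rating)
-------+------------
Comedy | 8.9        
Drama  | 8.2        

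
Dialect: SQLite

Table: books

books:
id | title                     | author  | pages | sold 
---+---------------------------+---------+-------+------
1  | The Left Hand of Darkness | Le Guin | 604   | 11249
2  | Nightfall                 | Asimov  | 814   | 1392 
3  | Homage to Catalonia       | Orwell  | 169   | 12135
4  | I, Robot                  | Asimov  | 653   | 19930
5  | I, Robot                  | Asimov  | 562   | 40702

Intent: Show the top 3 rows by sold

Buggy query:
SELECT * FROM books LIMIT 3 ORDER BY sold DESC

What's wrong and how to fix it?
Bug: LIMIT must come after ORDER BY

Fix: Swap the clauses: ORDER BY first, then LIMIT

Corrected query:
SELECT * FROM books ORDER BY sold DESC LIMIT 3

Result:
id | title               | author | pages | sold 
---+---------------------+--------+-------+------
5  | I, Robot            | Asimov | 562   | 40702
4  | I, Robot            | Asimov | 653   | 19930
3  | Homage to Catalonia | Orwell | 169   | 12135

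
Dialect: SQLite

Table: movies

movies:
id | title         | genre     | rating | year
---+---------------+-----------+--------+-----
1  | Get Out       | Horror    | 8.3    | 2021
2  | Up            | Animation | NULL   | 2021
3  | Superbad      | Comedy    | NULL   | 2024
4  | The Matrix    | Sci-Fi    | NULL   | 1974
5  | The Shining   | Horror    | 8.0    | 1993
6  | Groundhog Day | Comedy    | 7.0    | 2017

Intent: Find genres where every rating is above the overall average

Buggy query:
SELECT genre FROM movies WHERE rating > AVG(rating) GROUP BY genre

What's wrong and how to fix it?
Bug: AVG() is an aggregate; it can't sit directly in WHERE

Fix: Compute the overall average in a scalar subquery and compare each group's MIN against it in HAVING

Corrected query:
SELECT genre FROM movies GROUP BY genre HAVING MIN(rating) > (SELECT AVG(rating) FROM movies)

Result:
genre 
------
Horror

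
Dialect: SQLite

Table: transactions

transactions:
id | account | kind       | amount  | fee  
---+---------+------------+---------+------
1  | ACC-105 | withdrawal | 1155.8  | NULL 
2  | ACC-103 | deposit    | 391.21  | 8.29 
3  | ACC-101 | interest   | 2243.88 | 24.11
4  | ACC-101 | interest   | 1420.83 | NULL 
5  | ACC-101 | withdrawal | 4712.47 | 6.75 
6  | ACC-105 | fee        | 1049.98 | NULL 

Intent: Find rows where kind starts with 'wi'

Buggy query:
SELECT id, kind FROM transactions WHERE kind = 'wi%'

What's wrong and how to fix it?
Bug: Wildcards only work with LIKE; '=' treats '%' as a literal character

Fix: Replace '=' with LIKE so 'wi%' is treated as a pattern

Corrected query:
SELECT id, kind FROM transactions WHERE kind LIKE 'wi%'

Result:
id | kind      
---+-----------
1  | withdrawal
5  | withdrawal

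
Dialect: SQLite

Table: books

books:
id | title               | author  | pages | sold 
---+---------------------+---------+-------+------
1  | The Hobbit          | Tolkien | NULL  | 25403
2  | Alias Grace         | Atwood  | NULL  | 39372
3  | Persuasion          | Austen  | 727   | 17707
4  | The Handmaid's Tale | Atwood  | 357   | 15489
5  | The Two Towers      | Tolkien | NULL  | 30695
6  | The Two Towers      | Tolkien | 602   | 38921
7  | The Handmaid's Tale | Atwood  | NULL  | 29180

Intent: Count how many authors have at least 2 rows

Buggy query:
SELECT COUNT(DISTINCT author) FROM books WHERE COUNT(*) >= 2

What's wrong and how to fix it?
Bug: WHERE filters individual rows, not groups, so a group-level COUNT is invalid there

Fix: Use a subquery that GROUPs and filters with HAVING, then count its rows

Corrected query:
SELECT COUNT(*) FROM (SELECT author FROM books GROUP BY author HAVING COUNT(*) >= 2)

Result:
COUNT(*)
--------
2       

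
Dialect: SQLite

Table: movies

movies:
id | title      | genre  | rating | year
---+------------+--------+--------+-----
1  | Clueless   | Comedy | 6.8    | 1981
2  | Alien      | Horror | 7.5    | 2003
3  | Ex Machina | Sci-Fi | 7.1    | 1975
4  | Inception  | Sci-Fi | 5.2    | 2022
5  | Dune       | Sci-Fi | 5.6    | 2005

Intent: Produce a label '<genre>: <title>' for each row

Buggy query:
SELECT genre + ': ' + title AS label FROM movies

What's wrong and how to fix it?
Bug: '+' is numeric addition; on text columns SQLite converts them to 0 instead of concatenating

Fix: Replace + with || to concatenate text

Corrected query:
SELECT genre || ': ' || title AS label FROM movies

Result:
label             
------------------
Comedy: Clueless  
Horror: Alien     
Sci-Fi: Ex Machina
Sci-Fi: Inception 
Sci-Fi: Dune      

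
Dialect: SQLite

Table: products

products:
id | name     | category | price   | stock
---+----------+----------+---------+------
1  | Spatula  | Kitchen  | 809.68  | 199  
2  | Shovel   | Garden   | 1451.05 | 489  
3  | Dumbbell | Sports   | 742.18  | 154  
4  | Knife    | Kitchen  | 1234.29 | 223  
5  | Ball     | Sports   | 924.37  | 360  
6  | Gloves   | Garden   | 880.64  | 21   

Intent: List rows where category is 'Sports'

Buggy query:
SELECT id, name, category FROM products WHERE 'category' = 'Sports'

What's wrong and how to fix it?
Bug: Single quotes denote string literals in SQL; the column name is being compared as a constant string

Fix: Reference the column as category without single quotes

Corrected query:
SELECT id, name, category FROM products WHERE category = 'Sports'

Result:
id | name     | category
---+----------+---------
3  | Dumbbell | Sports  
5  | Ball     | Sports  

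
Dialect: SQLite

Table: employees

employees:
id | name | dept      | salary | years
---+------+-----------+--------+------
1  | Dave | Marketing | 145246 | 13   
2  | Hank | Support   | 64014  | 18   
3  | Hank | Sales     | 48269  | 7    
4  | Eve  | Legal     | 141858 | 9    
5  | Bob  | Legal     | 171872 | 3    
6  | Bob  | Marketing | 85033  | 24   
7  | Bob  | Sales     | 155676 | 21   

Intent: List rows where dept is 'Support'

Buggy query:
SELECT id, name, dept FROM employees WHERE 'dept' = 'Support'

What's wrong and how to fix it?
Bug: Single quotes denote string literals in SQL; the column name is being compared as a constant string

Fix: Remove the quotes around the column name (or use double quotes for an identifier)

Corrected query:
SELECT id, name, dept FROM employees WHERE dept = 'Support'

Result:
id | name | dept   
---+------+--------
2  | Hank | Support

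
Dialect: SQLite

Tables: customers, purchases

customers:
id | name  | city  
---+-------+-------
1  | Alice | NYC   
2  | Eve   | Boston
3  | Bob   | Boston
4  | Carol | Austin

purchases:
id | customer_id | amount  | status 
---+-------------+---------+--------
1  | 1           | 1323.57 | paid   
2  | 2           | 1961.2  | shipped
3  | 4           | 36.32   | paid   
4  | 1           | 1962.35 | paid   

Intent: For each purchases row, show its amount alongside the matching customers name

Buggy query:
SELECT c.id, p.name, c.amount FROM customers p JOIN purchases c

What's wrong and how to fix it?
Bug: Missing join condition: each purchases row is matched to all customers rows instead of just its own

Fix: Specify the join condition linking the foreign key to the parent id

Corrected query:
SELECT c.id, p.name, c.amount FROM customers p JOIN purchases c ON c.customer_id = p.id

Result:
id | name  | amount 
---+-------+--------
1  | Alice | 1323.57
2  | Eve   | 1961.2 
3  | Carol | 36.32  
4  | Alice | 1962.35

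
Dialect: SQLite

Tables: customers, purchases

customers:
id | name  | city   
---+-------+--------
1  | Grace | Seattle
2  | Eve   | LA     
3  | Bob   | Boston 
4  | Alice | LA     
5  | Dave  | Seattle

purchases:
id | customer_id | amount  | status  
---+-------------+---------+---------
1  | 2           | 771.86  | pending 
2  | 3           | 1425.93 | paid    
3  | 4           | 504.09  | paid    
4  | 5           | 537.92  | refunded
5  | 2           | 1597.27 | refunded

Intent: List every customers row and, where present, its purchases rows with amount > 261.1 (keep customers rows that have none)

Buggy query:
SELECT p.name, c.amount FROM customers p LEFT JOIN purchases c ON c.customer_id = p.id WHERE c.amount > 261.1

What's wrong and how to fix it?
Bug: Filtering c.amount in WHERE discards the NULL rows produced by LEFT JOIN, turning it into an inner join

Fix: Move the right-table condition into the ON clause so unmatched parents are kept

Corrected query:
SELECT p.name, c.amount FROM customers p LEFT JOIN purchases c ON c.customer_id = p.id AND c.amount > 261.1

Result:
name  | amount 
------+--------
Grace | NULL   
Eve   | 771.86 
Eve   | 1597.27
Bob   | 1425.93
Alice | 504.09 
Dave  | 537.92 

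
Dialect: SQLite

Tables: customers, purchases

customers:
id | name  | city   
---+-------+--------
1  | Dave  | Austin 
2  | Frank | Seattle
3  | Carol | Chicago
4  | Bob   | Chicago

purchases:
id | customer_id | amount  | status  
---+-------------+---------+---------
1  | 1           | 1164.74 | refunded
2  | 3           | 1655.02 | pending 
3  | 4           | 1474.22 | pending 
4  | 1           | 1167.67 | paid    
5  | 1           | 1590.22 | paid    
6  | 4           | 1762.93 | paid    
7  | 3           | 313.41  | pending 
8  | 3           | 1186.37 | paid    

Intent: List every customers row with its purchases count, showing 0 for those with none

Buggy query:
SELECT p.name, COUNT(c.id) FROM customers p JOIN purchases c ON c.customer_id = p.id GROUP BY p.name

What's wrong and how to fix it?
Bug: An inner join excludes parents with zero children

Fix: Use LEFT JOIN so parents without children still appear (COUNT(c.id) gives 0)

Corrected query:
SELECT p.name, COUNT(c.id) FROM customers p LEFT JOIN purchases c ON c.customer_id = p.id GROUP BY p.name

Result:
name  | COUNT(c.id)
------+------------
Bob   | 2          
Carol | 3          
Dave  | 3          
Frank | 0          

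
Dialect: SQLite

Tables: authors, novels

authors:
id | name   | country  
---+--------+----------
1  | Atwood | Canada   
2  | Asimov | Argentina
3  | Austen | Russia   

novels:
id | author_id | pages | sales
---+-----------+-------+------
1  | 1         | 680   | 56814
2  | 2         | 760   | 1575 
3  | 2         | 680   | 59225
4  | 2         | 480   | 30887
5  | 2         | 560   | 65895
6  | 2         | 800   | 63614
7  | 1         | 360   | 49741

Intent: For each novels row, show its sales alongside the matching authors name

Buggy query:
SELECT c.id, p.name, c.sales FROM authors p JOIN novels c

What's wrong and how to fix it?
Bug: JOIN with no ON clause produces a cartesian product; every novels row pairs with every authors row

Fix: Specify the join condition linking the foreign key to the parent id

Corrected query:
SELECT c.id, p.name, c.sales FROM authors p JOIN novels c ON c.author_id = p.id

Result:
id | name   | sales
---+--------+------
1  | Atwood | 56814
2  | Asimov | 1575 
3  | Asimov | 59225
4  | Asimov | 30887
5  | Asimov | 65895
6  | Asimov | 63614
7  | Atwood | 49741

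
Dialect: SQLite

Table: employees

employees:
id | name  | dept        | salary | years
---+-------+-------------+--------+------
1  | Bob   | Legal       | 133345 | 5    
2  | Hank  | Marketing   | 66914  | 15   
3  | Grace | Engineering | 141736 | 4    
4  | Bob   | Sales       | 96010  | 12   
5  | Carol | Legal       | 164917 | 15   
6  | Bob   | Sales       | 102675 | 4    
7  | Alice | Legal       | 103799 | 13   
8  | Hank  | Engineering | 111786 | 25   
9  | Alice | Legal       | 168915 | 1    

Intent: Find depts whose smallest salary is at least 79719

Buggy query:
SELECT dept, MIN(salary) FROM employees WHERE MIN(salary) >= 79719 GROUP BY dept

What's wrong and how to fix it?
Bug: MIN() in WHERE is a misuse of aggregate

Fix: Replace WHERE with HAVING after the GROUP BY

Corrected query:
SELECT dept, MIN(salary) FROM employees GROUP BY dept HAVING MIN(salary) >= 79719

Result:
dept        | MIN(salary)
------------+------------
Engineering | 111786     
Legal       | 103799     
Sales       | 96010      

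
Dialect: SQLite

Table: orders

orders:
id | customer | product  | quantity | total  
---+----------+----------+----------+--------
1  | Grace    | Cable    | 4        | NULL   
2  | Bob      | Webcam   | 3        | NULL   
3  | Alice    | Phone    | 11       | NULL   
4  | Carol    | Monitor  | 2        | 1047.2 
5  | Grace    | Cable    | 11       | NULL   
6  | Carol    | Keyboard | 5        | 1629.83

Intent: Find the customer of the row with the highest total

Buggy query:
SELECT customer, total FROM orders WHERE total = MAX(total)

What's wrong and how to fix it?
Bug: WHERE is evaluated per row; an aggregate over the whole table isn't defined there

Fix: Wrap MAX in a scalar subquery so WHERE compares against a single value

Corrected query:
SELECT customer, total FROM orders WHERE total = (SELECT MAX(total) FROM orders)

Result:
customer | total  
---------+--------
Carol    | 1629.83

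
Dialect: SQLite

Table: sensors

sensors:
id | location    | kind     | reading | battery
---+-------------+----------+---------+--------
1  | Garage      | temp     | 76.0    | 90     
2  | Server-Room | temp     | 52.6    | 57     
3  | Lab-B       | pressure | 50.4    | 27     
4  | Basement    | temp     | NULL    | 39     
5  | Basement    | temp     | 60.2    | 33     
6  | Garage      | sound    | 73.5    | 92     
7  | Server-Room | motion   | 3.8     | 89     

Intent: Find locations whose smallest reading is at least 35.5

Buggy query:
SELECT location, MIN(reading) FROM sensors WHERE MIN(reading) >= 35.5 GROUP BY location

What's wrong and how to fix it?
Bug: MIN() in WHERE is a misuse of aggregate

Fix: Replace WHERE with HAVING after the GROUP BY

Corrected query:
SELECT location, MIN(reading) FROM sensors GROUP BY location HAVING MIN(reading) >= 35.5

Result:
location | MIN(reading)
---------+-------------
Basement | 60.2        
Garage   | 73.5        
Lab-B    | 50.4        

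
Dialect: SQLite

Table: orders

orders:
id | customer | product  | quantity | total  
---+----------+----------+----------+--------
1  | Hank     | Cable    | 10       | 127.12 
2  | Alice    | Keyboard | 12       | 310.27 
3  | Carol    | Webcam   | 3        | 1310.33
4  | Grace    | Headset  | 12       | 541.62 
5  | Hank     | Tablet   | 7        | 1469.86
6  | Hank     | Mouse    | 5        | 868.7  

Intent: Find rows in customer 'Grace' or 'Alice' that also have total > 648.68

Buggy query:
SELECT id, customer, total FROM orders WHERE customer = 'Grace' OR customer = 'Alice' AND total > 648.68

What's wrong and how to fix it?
Bug: Without parentheses, AND is evaluated before OR, so the total filter only applies to the 'Alice' branch

Fix: Add parentheses around the OR so the AND applies to both alternatives

Corrected query:
SELECT id, customer, total FROM orders WHERE (customer = 'Grace' OR customer = 'Alice') AND total > 648.68

Result:
(no rows)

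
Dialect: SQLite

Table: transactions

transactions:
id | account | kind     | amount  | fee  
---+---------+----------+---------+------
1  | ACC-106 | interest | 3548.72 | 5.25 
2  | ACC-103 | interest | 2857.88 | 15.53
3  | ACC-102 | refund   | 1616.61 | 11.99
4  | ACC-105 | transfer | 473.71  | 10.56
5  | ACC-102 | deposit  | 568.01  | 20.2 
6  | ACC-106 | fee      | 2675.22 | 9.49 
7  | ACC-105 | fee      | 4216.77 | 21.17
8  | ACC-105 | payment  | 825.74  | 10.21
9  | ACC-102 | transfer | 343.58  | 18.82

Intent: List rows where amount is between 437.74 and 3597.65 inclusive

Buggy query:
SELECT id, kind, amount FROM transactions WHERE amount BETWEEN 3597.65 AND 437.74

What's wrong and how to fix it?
Bug: The bounds are reversed; BETWEEN a AND b requires a <= b to match anything

Fix: Write BETWEEN 437.74 AND 3597.65

Corrected query:
SELECT id, kind, amount FROM transactions WHERE amount BETWEEN 437.74 AND 3597.65

Result:
id | kind     | amount 
---+----------+--------
1  | interest | 3548.72
2  | interest | 2857.88
3  | refund   | 1616.61
4  | transfer | 473.71 
5  | deposit  | 568.01 
6  | fee      | 2675.22
8  | payment  | 825.74 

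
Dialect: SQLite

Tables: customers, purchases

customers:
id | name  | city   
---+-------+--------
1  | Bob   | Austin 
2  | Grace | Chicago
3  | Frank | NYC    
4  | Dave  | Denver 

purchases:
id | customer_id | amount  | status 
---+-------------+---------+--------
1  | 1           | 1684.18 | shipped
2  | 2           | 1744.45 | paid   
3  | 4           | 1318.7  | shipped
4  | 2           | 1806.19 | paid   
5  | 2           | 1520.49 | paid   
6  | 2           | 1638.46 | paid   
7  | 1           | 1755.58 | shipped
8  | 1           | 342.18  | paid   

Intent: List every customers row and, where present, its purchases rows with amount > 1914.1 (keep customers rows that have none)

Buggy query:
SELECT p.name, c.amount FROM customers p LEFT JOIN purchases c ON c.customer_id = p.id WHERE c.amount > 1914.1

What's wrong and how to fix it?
Bug: A WHERE condition on the right-hand table after LEFT JOIN drops unmatched parents

Fix: Put 'c.amount > 1914.1' in the JOIN's ON clause instead of WHERE

Corrected query:
SELECT p.name, c.amount FROM customers p LEFT JOIN purchases c ON c.customer_id = p.id AND c.amount > 1914.1

Result:
name  | amount
------+-------
Bob   | NULL  
Grace | NULL  
Frank | NULL  
Dave  | NULL  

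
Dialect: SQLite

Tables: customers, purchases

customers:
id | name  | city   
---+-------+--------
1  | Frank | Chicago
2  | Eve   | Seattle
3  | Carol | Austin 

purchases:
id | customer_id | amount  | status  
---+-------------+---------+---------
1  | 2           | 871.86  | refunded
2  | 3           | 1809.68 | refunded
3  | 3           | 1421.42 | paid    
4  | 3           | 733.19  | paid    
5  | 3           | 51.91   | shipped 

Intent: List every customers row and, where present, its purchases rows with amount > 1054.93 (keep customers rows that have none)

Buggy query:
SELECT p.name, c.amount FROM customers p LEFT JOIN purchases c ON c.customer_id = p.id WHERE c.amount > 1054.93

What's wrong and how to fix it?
Bug: Filtering c.amount in WHERE discards the NULL rows produced by LEFT JOIN, turning it into an inner join

Fix: Put 'c.amount > 1054.93' in the JOIN's ON clause instead of WHERE

Corrected query:
SELECT p.name, c.amount FROM customers p LEFT JOIN purchases c ON c.customer_id = p.id AND c.amount > 1054.93

Result:
name  | amount 
------+--------
Frank | NULL   
Eve   | NULL   
Carol | 1421.42
Carol | 1809.68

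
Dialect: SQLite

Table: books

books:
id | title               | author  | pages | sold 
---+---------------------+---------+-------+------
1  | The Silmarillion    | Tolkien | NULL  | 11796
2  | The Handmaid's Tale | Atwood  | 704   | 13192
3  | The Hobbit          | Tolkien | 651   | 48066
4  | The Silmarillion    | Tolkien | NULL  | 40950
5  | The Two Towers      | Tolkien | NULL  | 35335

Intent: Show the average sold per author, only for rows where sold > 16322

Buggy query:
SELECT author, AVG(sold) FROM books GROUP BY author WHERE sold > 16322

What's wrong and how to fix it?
Bug: WHERE cannot follow GROUP BY

Fix: Move the WHERE clause before GROUP BY

Corrected query:
SELECT author, AVG(sold) FROM books WHERE sold > 16322 GROUP BY author

Result:
author  | AVG(sold)   
--------+-------------
Tolkien | 41450.333333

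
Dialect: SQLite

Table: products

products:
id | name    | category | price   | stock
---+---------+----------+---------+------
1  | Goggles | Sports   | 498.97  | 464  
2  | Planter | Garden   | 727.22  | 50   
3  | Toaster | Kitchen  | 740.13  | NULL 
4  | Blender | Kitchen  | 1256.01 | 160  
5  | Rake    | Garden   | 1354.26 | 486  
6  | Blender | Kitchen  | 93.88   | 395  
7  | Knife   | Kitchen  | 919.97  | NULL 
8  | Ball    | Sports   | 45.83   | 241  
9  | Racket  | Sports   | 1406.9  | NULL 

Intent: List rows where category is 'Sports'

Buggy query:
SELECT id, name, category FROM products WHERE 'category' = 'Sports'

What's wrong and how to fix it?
Bug: Single quotes denote string literals in SQL; the column name is being compared as a constant string

Fix: Remove the quotes around the column name (or use double quotes for an identifier)

Corrected query:
SELECT id, name, category FROM products WHERE category = 'Sports'

Result:
id | name    | category
---+---------+---------
1  | Goggles | Sports  
8  | Ball    | Sports  
9  | Racket  | Sports  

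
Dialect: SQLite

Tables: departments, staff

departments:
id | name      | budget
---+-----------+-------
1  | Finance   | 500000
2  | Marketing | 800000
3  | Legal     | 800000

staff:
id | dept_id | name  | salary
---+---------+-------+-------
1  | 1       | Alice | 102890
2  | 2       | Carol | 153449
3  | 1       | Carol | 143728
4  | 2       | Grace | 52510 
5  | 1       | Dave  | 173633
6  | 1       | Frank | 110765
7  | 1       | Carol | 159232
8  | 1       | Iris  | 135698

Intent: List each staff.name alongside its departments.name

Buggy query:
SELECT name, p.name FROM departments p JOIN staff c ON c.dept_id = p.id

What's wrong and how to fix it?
Bug: Both tables have a 'name' column; the unqualified reference is ambiguous

Fix: Qualify the column with its table alias (c.name)

Corrected query:
SELECT c.name, p.name FROM departments p JOIN staff c ON c.dept_id = p.id

Result:
name  | name     
------+----------
Alice | Finance  
Carol | Marketing
Carol | Finance  
Grace | Marketing
Dave  | Finance  
Frank | Finance  
Carol | Finance  
Iris  | Finance  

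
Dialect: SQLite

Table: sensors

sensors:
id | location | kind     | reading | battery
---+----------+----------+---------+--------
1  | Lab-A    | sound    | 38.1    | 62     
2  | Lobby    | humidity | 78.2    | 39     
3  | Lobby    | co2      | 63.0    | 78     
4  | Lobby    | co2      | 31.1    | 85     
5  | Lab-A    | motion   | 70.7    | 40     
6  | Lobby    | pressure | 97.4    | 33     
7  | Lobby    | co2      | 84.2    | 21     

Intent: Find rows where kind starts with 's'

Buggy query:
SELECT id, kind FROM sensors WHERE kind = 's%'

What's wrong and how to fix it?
Bug: Wildcards only work with LIKE; '=' treats '%' as a literal character

Fix: Replace '=' with LIKE so 's%' is treated as a pattern

Corrected query:
SELECT id, kind FROM sensors WHERE kind LIKE 's%'

Result:
id | kind 
---+------
1  | sound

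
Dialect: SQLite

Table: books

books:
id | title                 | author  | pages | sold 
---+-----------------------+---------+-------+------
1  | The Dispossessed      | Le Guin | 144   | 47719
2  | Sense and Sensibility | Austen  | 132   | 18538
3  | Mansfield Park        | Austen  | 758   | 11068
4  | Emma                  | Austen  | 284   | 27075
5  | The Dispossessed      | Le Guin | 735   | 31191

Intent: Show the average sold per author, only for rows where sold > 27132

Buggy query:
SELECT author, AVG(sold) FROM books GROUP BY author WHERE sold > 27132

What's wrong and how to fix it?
Bug: Row-level WHERE must come before GROUP BY in the clause order

Fix: Move the WHERE clause before GROUP BY

Corrected query:
SELECT author, AVG(sold) FROM books WHERE sold > 27132 GROUP BY author

Result:
author  | AVG(sold)
--------+----------
Le Guin | 39455    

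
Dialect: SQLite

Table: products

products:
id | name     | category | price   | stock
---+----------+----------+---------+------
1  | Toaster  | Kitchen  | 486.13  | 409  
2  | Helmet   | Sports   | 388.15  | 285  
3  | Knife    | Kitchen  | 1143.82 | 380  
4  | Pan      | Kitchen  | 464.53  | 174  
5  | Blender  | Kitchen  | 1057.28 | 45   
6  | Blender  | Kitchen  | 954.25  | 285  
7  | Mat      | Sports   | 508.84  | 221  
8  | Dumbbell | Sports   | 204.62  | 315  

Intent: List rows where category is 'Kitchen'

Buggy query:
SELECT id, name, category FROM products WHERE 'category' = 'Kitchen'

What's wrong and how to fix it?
Bug: Single quotes denote string literals in SQL; the column name is being compared as a constant string

Fix: Remove the quotes around the column name (or use double quotes for an identifier)

Corrected query:
SELECT id, name, category FROM products WHERE category = 'Kitchen'

Result:
id | name    | category
---+---------+---------
1  | Toaster | Kitchen 
3  | Knife   | Kitchen 
4  | Pan     | Kitchen 
5  | Blender | Kitchen 
6  | Blender | Kitchen 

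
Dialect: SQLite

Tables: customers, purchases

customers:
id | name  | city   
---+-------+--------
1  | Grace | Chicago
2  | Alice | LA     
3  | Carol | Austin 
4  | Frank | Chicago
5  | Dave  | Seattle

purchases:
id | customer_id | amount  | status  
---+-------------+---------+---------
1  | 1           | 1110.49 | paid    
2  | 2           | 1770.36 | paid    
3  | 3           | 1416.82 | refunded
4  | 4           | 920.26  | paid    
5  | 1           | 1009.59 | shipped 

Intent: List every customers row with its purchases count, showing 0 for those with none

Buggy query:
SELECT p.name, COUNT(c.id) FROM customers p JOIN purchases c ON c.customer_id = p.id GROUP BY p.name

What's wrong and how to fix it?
Bug: An inner join excludes parents with zero children

Fix: Use LEFT JOIN so parents without children still appear (COUNT(c.id) gives 0)

Corrected query:
SELECT p.name, COUNT(c.id) FROM customers p LEFT JOIN purchases c ON c.customer_id = p.id GROUP BY p.name

Result:
name  | COUNT(c.id)
------+------------
Alice | 1          
Carol | 1          
Dave  | 0          
Frank | 1          
Grace | 2          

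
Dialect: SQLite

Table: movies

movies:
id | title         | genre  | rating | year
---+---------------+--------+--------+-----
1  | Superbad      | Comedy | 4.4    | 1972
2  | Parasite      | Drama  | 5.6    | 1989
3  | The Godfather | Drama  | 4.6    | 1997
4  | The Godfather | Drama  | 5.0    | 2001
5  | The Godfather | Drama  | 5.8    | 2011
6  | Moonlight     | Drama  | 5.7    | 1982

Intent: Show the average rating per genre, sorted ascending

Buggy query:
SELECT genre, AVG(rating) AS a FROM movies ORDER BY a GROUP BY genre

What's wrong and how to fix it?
Bug: GROUP BY must precede ORDER BY

Fix: Reorder: SELECT … FROM … GROUP BY … ORDER BY …

Corrected query:
SELECT genre, AVG(rating) AS a FROM movies GROUP BY genre ORDER BY a

Result:
genre  | a   
-------+-----
Comedy | 4.4 
Drama  | 5.34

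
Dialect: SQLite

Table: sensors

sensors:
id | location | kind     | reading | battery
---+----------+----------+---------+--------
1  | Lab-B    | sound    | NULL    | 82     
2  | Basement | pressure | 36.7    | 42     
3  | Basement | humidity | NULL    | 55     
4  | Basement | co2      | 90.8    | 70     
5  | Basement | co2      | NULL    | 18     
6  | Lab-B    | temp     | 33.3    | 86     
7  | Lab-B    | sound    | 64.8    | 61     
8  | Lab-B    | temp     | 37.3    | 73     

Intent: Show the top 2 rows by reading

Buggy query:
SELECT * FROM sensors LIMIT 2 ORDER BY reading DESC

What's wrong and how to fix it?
Bug: ORDER BY cannot follow LIMIT; LIMIT is the final clause

Fix: Swap the clauses: ORDER BY first, then LIMIT

Corrected query:
SELECT * FROM sensors ORDER BY reading DESC LIMIT 2

Result:
id | location | kind  | reading | battery
---+----------+-------+---------+--------
4  | Basement | co2   | 90.8    | 70     
7  | Lab-B    | sound | 64.8    | 61     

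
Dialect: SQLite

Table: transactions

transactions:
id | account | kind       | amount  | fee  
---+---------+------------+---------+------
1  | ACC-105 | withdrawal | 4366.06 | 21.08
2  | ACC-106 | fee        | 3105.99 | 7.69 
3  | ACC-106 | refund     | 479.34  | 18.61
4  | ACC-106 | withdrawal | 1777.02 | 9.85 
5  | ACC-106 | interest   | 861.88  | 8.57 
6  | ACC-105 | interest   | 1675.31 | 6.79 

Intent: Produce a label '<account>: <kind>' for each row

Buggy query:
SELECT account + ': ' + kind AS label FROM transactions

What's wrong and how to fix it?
Bug: SQLite uses || for string concatenation; + coerces text to numbers (yielding 0)

Fix: Replace + with || to concatenate text

Corrected query:
SELECT account || ': ' || kind AS label FROM transactions

Result:
label              
-------------------
ACC-105: withdrawal
ACC-106: fee       
ACC-106: refund    
ACC-106: withdrawal
ACC-106: interest  
ACC-105: interest  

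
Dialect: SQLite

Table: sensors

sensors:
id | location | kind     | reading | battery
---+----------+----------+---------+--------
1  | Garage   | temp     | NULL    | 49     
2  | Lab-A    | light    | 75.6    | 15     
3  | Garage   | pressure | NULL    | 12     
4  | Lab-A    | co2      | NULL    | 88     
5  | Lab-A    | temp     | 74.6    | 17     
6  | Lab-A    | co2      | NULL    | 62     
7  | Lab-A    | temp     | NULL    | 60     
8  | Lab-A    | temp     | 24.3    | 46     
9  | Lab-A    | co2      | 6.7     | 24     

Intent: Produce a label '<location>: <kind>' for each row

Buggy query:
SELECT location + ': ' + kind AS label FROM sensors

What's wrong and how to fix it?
Bug: '+' is numeric addition; on text columns SQLite converts them to 0 instead of concatenating

Fix: Use the || operator for string concatenation

Corrected query:
SELECT location || ': ' || kind AS label FROM sensors

Result:
label           
----------------
Garage: temp    
Lab-A: light    
Garage: pressure
Lab-A: co2      
Lab-A: temp     
Lab-A: co2      
Lab-A: temp     
Lab-A: temp     
Lab-A: co2      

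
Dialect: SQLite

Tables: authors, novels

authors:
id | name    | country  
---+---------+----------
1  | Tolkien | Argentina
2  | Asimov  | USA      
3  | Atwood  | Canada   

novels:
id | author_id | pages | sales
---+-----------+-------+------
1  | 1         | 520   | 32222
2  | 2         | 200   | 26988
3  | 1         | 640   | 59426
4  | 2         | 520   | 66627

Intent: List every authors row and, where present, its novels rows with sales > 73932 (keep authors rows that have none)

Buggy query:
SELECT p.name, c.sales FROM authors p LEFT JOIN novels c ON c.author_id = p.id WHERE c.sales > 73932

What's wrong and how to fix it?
Bug: A WHERE condition on the right-hand table after LEFT JOIN drops unmatched parents

Fix: Put 'c.sales > 73932' in the JOIN's ON clause instead of WHERE

Corrected query:
SELECT p.name, c.sales FROM authors p LEFT JOIN novels c ON c.author_id = p.id AND c.sales > 73932

Result:
name    | sales
--------+------
Tolkien | NULL 
Asimov  | NULL 
Atwood  | NULL 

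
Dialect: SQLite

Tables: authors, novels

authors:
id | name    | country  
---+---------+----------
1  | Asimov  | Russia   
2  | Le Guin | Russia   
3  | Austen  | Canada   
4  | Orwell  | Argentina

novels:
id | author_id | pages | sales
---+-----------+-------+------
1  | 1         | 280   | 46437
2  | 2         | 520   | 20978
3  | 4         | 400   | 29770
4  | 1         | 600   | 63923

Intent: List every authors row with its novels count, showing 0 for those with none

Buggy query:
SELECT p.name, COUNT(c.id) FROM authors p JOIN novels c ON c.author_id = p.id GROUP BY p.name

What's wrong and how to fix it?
Bug: INNER JOIN drops authors rows that have no matching novels rows

Fix: Use LEFT JOIN so parents without children still appear (COUNT(c.id) gives 0)

Corrected query:
SELECT p.name, COUNT(c.id) FROM authors p LEFT JOIN novels c ON c.author_id = p.id GROUP BY p.name

Result:
name    | COUNT(c.id)
--------+------------
Asimov  | 2          
Austen  | 0          
Le Guin | 1          
Orwell  | 1          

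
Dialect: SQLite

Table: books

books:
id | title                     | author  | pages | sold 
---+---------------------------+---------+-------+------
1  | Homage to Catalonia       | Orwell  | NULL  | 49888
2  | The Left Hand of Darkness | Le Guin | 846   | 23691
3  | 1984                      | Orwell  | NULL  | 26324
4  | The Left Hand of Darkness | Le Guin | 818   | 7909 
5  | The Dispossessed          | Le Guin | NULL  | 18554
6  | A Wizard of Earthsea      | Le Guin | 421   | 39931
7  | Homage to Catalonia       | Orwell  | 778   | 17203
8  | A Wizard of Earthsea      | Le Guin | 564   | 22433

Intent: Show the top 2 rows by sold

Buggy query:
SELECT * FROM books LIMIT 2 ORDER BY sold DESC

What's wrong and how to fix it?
Bug: ORDER BY cannot follow LIMIT; LIMIT is the final clause

Fix: Swap the clauses: ORDER BY first, then LIMIT

Corrected query:
SELECT * FROM books ORDER BY sold DESC LIMIT 2

Result:
id | title                | author  | pages | sold 
---+----------------------+---------+-------+------
1  | Homage to Catalonia  | Orwell  | NULL  | 49888
6  | A Wizard of Earthsea | Le Guin | 421   | 39931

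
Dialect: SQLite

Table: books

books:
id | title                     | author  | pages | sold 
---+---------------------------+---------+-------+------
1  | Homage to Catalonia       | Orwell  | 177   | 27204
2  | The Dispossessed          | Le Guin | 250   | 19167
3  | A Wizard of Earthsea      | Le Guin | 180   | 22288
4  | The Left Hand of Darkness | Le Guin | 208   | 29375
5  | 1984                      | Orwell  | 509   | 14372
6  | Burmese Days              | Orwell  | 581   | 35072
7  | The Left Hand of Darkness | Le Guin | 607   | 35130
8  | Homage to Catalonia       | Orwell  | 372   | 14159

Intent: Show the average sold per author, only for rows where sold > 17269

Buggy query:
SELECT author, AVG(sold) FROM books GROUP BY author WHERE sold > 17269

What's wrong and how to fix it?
Bug: Row-level WHERE must come before GROUP BY in the clause order

Fix: Move the WHERE clause before GROUP BY

Corrected query:
SELECT author, AVG(sold) FROM books WHERE sold > 17269 GROUP BY author

Result:
author  | AVG(sold)
--------+----------
Le Guin | 26490    
Orwell  | 31138    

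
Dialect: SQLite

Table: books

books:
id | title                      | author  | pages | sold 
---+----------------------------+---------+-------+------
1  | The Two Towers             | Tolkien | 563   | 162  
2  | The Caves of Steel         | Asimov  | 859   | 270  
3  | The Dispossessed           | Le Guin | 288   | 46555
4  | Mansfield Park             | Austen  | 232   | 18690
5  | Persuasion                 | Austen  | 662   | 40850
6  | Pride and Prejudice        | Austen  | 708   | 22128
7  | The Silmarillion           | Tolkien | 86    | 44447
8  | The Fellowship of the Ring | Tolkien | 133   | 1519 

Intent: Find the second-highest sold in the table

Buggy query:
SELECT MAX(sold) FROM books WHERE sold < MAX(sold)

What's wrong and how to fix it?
Bug: MAX(sold) on the right of the comparison is an aggregate-in-WHERE error

Fix: Compute the overall MAX in a subquery, then take MAX of rows below it

Corrected query:
SELECT MAX(sold) FROM books WHERE sold < (SELECT MAX(sold) FROM books)

Result:
MAX(sold)
---------
44447    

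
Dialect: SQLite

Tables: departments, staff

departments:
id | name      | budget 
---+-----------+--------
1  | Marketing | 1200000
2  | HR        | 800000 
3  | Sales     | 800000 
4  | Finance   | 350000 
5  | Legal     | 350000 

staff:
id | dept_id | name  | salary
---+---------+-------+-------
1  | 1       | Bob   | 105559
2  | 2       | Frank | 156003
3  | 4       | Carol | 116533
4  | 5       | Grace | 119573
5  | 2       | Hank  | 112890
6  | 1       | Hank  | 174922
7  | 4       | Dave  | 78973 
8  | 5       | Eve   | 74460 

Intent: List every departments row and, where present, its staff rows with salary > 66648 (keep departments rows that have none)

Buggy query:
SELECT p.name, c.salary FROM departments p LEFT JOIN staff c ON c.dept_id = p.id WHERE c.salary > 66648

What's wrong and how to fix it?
Bug: A WHERE condition on the right-hand table after LEFT JOIN drops unmatched parents

Fix: Put 'c.salary > 66648' in the JOIN's ON clause instead of WHERE

Corrected query:
SELECT p.name, c.salary FROM departments p LEFT JOIN staff c ON c.dept_id = p.id AND c.salary > 66648

Result:
name      | salary
----------+-------
Marketing | 105559
Marketing | 174922
HR        | 112890
HR        | 156003
Sales     | NULL  
Finance   | 78973 
Finance   | 116533
Legal     | 74460 
Legal     | 119573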